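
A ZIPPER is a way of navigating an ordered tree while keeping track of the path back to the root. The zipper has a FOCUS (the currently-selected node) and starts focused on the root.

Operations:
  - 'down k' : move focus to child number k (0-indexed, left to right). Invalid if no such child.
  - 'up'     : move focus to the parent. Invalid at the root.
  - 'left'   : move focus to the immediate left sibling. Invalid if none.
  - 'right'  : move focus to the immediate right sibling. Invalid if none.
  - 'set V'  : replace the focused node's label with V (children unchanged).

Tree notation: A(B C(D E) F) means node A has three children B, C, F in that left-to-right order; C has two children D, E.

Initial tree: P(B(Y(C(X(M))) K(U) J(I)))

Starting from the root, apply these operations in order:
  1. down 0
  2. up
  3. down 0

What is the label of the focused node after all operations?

Answer: B

Derivation:
Step 1 (down 0): focus=B path=0 depth=1 children=['Y', 'K', 'J'] left=[] right=[] parent=P
Step 2 (up): focus=P path=root depth=0 children=['B'] (at root)
Step 3 (down 0): focus=B path=0 depth=1 children=['Y', 'K', 'J'] left=[] right=[] parent=P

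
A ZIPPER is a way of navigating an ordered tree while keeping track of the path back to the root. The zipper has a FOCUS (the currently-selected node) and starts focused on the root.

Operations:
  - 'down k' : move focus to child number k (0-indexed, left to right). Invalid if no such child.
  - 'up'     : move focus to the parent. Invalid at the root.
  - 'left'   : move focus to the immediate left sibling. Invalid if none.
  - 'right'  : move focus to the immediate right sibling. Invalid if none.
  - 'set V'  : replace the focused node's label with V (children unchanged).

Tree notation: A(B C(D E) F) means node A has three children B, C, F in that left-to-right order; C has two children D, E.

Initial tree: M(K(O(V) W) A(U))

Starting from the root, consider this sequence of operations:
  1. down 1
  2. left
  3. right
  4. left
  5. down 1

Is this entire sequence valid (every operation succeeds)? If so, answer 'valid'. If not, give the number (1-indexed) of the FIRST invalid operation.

Answer: valid

Derivation:
Step 1 (down 1): focus=A path=1 depth=1 children=['U'] left=['K'] right=[] parent=M
Step 2 (left): focus=K path=0 depth=1 children=['O', 'W'] left=[] right=['A'] parent=M
Step 3 (right): focus=A path=1 depth=1 children=['U'] left=['K'] right=[] parent=M
Step 4 (left): focus=K path=0 depth=1 children=['O', 'W'] left=[] right=['A'] parent=M
Step 5 (down 1): focus=W path=0/1 depth=2 children=[] left=['O'] right=[] parent=K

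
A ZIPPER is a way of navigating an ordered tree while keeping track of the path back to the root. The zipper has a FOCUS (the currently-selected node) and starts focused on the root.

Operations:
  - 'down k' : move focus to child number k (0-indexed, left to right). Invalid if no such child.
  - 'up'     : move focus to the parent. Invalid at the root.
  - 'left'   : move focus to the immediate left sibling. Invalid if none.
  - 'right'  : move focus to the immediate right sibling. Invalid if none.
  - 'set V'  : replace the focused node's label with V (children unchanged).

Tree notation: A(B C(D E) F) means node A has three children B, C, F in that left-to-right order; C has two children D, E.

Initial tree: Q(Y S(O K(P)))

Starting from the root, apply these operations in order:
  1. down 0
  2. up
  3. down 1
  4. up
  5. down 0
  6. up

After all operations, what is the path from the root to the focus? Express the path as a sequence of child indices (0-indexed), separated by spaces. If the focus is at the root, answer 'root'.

Answer: root

Derivation:
Step 1 (down 0): focus=Y path=0 depth=1 children=[] left=[] right=['S'] parent=Q
Step 2 (up): focus=Q path=root depth=0 children=['Y', 'S'] (at root)
Step 3 (down 1): focus=S path=1 depth=1 children=['O', 'K'] left=['Y'] right=[] parent=Q
Step 4 (up): focus=Q path=root depth=0 children=['Y', 'S'] (at root)
Step 5 (down 0): focus=Y path=0 depth=1 children=[] left=[] right=['S'] parent=Q
Step 6 (up): focus=Q path=root depth=0 children=['Y', 'S'] (at root)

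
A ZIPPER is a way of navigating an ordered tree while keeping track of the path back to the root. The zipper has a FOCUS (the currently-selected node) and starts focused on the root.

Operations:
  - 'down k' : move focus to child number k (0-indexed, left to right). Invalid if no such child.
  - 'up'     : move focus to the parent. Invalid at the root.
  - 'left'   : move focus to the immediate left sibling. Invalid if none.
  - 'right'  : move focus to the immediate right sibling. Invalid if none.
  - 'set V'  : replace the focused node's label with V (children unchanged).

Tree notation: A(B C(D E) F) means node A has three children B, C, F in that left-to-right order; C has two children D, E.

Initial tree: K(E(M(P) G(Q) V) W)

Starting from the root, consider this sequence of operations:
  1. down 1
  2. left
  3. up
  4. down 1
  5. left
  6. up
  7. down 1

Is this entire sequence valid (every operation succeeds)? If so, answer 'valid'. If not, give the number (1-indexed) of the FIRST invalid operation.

Step 1 (down 1): focus=W path=1 depth=1 children=[] left=['E'] right=[] parent=K
Step 2 (left): focus=E path=0 depth=1 children=['M', 'G', 'V'] left=[] right=['W'] parent=K
Step 3 (up): focus=K path=root depth=0 children=['E', 'W'] (at root)
Step 4 (down 1): focus=W path=1 depth=1 children=[] left=['E'] right=[] parent=K
Step 5 (left): focus=E path=0 depth=1 children=['M', 'G', 'V'] left=[] right=['W'] parent=K
Step 6 (up): focus=K path=root depth=0 children=['E', 'W'] (at root)
Step 7 (down 1): focus=W path=1 depth=1 children=[] left=['E'] right=[] parent=K

Answer: valid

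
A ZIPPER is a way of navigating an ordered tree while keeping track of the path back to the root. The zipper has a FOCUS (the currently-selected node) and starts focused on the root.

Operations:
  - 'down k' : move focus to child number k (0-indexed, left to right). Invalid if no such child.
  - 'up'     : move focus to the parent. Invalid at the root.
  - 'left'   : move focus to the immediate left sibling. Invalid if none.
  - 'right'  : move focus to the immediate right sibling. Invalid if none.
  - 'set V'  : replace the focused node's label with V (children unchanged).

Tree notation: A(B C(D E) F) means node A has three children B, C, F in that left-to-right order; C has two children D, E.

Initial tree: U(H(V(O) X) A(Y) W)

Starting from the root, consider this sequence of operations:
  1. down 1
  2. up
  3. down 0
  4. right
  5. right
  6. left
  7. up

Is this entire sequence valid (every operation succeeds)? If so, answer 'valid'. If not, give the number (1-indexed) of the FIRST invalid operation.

Answer: valid

Derivation:
Step 1 (down 1): focus=A path=1 depth=1 children=['Y'] left=['H'] right=['W'] parent=U
Step 2 (up): focus=U path=root depth=0 children=['H', 'A', 'W'] (at root)
Step 3 (down 0): focus=H path=0 depth=1 children=['V', 'X'] left=[] right=['A', 'W'] parent=U
Step 4 (right): focus=A path=1 depth=1 children=['Y'] left=['H'] right=['W'] parent=U
Step 5 (right): focus=W path=2 depth=1 children=[] left=['H', 'A'] right=[] parent=U
Step 6 (left): focus=A path=1 depth=1 children=['Y'] left=['H'] right=['W'] parent=U
Step 7 (up): focus=U path=root depth=0 children=['H', 'A', 'W'] (at root)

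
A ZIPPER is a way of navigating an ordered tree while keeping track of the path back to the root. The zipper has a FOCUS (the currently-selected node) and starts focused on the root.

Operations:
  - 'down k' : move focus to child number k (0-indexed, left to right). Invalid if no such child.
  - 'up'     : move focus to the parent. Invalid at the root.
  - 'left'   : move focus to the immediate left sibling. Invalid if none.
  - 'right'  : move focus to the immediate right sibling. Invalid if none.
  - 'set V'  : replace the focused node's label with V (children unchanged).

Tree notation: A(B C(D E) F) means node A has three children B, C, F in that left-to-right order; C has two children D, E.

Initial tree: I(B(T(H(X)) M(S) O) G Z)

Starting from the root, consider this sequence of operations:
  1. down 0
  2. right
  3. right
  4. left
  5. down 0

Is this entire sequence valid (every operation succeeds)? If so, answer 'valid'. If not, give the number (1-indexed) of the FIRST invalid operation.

Answer: 5

Derivation:
Step 1 (down 0): focus=B path=0 depth=1 children=['T', 'M', 'O'] left=[] right=['G', 'Z'] parent=I
Step 2 (right): focus=G path=1 depth=1 children=[] left=['B'] right=['Z'] parent=I
Step 3 (right): focus=Z path=2 depth=1 children=[] left=['B', 'G'] right=[] parent=I
Step 4 (left): focus=G path=1 depth=1 children=[] left=['B'] right=['Z'] parent=I
Step 5 (down 0): INVALID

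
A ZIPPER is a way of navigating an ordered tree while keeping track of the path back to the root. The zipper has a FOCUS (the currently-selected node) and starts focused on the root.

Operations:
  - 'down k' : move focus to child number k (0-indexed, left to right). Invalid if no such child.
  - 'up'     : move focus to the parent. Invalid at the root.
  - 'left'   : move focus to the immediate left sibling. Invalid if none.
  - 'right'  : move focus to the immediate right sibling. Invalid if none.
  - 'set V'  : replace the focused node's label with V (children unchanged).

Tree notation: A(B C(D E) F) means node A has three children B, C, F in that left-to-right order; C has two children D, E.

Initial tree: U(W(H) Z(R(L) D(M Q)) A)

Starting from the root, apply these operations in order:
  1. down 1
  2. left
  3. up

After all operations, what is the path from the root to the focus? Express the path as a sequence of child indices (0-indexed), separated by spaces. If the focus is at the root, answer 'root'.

Answer: root

Derivation:
Step 1 (down 1): focus=Z path=1 depth=1 children=['R', 'D'] left=['W'] right=['A'] parent=U
Step 2 (left): focus=W path=0 depth=1 children=['H'] left=[] right=['Z', 'A'] parent=U
Step 3 (up): focus=U path=root depth=0 children=['W', 'Z', 'A'] (at root)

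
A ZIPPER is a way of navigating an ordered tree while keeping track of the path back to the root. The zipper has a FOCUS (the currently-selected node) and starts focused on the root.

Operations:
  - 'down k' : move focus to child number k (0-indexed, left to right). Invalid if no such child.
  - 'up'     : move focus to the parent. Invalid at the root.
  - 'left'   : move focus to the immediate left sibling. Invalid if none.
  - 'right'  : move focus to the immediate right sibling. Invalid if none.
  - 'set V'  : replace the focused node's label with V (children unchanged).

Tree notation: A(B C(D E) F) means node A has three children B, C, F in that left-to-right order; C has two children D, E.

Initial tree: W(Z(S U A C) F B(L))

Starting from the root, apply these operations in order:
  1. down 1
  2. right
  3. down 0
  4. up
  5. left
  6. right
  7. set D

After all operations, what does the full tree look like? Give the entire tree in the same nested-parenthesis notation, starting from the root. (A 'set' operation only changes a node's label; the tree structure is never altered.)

Answer: W(Z(S U A C) F D(L))

Derivation:
Step 1 (down 1): focus=F path=1 depth=1 children=[] left=['Z'] right=['B'] parent=W
Step 2 (right): focus=B path=2 depth=1 children=['L'] left=['Z', 'F'] right=[] parent=W
Step 3 (down 0): focus=L path=2/0 depth=2 children=[] left=[] right=[] parent=B
Step 4 (up): focus=B path=2 depth=1 children=['L'] left=['Z', 'F'] right=[] parent=W
Step 5 (left): focus=F path=1 depth=1 children=[] left=['Z'] right=['B'] parent=W
Step 6 (right): focus=B path=2 depth=1 children=['L'] left=['Z', 'F'] right=[] parent=W
Step 7 (set D): focus=D path=2 depth=1 children=['L'] left=['Z', 'F'] right=[] parent=W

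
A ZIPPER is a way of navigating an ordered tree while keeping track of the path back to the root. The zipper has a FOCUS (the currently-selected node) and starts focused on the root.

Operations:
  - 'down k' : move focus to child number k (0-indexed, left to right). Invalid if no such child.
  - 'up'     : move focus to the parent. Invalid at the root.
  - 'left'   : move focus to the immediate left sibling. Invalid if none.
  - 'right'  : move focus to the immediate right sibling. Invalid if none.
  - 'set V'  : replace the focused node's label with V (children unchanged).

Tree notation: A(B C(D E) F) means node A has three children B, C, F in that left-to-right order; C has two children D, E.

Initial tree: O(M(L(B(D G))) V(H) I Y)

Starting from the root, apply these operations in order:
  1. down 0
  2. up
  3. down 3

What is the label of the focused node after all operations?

Step 1 (down 0): focus=M path=0 depth=1 children=['L'] left=[] right=['V', 'I', 'Y'] parent=O
Step 2 (up): focus=O path=root depth=0 children=['M', 'V', 'I', 'Y'] (at root)
Step 3 (down 3): focus=Y path=3 depth=1 children=[] left=['M', 'V', 'I'] right=[] parent=O

Answer: Y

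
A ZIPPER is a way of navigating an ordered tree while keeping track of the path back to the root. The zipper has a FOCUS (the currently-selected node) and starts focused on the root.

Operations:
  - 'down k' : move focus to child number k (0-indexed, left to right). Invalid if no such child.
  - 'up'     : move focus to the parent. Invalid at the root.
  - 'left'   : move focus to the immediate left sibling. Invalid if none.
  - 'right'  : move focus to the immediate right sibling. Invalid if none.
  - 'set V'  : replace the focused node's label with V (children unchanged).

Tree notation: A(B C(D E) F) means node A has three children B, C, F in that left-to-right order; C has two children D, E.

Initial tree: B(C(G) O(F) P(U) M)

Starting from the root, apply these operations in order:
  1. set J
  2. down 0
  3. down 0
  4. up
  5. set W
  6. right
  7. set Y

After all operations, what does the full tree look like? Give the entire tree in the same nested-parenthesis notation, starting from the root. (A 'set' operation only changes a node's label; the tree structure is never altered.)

Answer: J(W(G) Y(F) P(U) M)

Derivation:
Step 1 (set J): focus=J path=root depth=0 children=['C', 'O', 'P', 'M'] (at root)
Step 2 (down 0): focus=C path=0 depth=1 children=['G'] left=[] right=['O', 'P', 'M'] parent=J
Step 3 (down 0): focus=G path=0/0 depth=2 children=[] left=[] right=[] parent=C
Step 4 (up): focus=C path=0 depth=1 children=['G'] left=[] right=['O', 'P', 'M'] parent=J
Step 5 (set W): focus=W path=0 depth=1 children=['G'] left=[] right=['O', 'P', 'M'] parent=J
Step 6 (right): focus=O path=1 depth=1 children=['F'] left=['W'] right=['P', 'M'] parent=J
Step 7 (set Y): focus=Y path=1 depth=1 children=['F'] left=['W'] right=['P', 'M'] parent=J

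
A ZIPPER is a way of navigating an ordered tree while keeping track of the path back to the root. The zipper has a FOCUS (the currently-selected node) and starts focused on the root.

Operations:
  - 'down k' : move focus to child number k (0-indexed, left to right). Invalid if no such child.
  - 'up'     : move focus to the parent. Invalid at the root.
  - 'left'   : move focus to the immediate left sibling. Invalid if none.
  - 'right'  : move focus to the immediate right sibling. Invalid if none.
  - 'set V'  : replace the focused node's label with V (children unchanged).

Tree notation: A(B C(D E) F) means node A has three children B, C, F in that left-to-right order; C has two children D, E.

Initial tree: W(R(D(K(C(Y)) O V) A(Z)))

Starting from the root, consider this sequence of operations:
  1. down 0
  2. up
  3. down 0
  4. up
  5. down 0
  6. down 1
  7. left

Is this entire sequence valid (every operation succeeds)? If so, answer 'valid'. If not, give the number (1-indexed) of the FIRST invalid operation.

Step 1 (down 0): focus=R path=0 depth=1 children=['D', 'A'] left=[] right=[] parent=W
Step 2 (up): focus=W path=root depth=0 children=['R'] (at root)
Step 3 (down 0): focus=R path=0 depth=1 children=['D', 'A'] left=[] right=[] parent=W
Step 4 (up): focus=W path=root depth=0 children=['R'] (at root)
Step 5 (down 0): focus=R path=0 depth=1 children=['D', 'A'] left=[] right=[] parent=W
Step 6 (down 1): focus=A path=0/1 depth=2 children=['Z'] left=['D'] right=[] parent=R
Step 7 (left): focus=D path=0/0 depth=2 children=['K', 'O', 'V'] left=[] right=['A'] parent=R

Answer: valid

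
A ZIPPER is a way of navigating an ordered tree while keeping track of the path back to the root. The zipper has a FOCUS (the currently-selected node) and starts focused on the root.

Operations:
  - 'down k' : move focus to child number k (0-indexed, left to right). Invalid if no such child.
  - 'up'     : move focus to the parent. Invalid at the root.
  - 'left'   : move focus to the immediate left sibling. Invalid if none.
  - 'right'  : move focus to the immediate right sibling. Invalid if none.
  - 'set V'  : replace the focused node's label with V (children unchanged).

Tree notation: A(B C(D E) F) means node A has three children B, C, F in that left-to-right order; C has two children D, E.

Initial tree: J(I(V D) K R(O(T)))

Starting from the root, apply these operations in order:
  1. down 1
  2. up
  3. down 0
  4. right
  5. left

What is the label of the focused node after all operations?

Answer: I

Derivation:
Step 1 (down 1): focus=K path=1 depth=1 children=[] left=['I'] right=['R'] parent=J
Step 2 (up): focus=J path=root depth=0 children=['I', 'K', 'R'] (at root)
Step 3 (down 0): focus=I path=0 depth=1 children=['V', 'D'] left=[] right=['K', 'R'] parent=J
Step 4 (right): focus=K path=1 depth=1 children=[] left=['I'] right=['R'] parent=J
Step 5 (left): focus=I path=0 depth=1 children=['V', 'D'] left=[] right=['K', 'R'] parent=J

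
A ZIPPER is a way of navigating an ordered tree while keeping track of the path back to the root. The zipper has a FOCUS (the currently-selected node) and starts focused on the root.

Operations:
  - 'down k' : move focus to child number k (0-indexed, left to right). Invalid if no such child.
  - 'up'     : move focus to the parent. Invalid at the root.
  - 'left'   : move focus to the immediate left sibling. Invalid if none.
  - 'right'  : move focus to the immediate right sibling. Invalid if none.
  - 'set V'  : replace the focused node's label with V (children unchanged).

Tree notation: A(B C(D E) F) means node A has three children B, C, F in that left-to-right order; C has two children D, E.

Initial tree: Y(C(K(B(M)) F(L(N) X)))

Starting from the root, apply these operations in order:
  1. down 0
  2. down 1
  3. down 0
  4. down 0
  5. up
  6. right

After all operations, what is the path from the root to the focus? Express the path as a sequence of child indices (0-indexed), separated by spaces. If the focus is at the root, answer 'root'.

Step 1 (down 0): focus=C path=0 depth=1 children=['K', 'F'] left=[] right=[] parent=Y
Step 2 (down 1): focus=F path=0/1 depth=2 children=['L', 'X'] left=['K'] right=[] parent=C
Step 3 (down 0): focus=L path=0/1/0 depth=3 children=['N'] left=[] right=['X'] parent=F
Step 4 (down 0): focus=N path=0/1/0/0 depth=4 children=[] left=[] right=[] parent=L
Step 5 (up): focus=L path=0/1/0 depth=3 children=['N'] left=[] right=['X'] parent=F
Step 6 (right): focus=X path=0/1/1 depth=3 children=[] left=['L'] right=[] parent=F

Answer: 0 1 1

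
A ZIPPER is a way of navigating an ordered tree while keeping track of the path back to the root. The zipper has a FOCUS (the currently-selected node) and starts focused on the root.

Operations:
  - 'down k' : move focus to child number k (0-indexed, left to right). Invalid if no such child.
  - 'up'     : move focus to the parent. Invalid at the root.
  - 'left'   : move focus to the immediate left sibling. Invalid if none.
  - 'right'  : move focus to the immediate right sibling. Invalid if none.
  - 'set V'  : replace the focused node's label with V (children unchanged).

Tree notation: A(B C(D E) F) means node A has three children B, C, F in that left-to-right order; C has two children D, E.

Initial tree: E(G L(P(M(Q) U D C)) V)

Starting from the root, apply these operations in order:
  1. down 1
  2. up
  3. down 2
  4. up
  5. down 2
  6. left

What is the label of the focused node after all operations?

Step 1 (down 1): focus=L path=1 depth=1 children=['P'] left=['G'] right=['V'] parent=E
Step 2 (up): focus=E path=root depth=0 children=['G', 'L', 'V'] (at root)
Step 3 (down 2): focus=V path=2 depth=1 children=[] left=['G', 'L'] right=[] parent=E
Step 4 (up): focus=E path=root depth=0 children=['G', 'L', 'V'] (at root)
Step 5 (down 2): focus=V path=2 depth=1 children=[] left=['G', 'L'] right=[] parent=E
Step 6 (left): focus=L path=1 depth=1 children=['P'] left=['G'] right=['V'] parent=E

Answer: L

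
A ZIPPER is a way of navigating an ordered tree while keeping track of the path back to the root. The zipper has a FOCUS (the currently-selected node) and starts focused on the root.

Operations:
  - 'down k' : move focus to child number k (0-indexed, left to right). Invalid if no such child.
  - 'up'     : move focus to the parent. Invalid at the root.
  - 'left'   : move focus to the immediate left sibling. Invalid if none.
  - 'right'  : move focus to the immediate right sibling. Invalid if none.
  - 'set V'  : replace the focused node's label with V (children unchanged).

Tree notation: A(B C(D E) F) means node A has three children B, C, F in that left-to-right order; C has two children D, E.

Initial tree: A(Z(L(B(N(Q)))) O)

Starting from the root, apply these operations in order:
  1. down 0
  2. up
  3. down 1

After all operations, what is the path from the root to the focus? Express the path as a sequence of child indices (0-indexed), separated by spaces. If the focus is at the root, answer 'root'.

Step 1 (down 0): focus=Z path=0 depth=1 children=['L'] left=[] right=['O'] parent=A
Step 2 (up): focus=A path=root depth=0 children=['Z', 'O'] (at root)
Step 3 (down 1): focus=O path=1 depth=1 children=[] left=['Z'] right=[] parent=A

Answer: 1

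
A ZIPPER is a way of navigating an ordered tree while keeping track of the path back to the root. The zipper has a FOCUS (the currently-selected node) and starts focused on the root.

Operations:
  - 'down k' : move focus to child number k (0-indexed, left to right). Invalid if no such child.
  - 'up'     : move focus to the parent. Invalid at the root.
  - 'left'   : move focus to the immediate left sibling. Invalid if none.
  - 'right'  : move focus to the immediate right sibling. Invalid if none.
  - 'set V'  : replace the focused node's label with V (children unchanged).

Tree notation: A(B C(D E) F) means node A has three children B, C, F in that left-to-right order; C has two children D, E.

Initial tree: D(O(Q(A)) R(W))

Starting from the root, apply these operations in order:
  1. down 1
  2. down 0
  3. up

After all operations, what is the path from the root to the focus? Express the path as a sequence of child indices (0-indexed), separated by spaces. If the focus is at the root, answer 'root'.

Answer: 1

Derivation:
Step 1 (down 1): focus=R path=1 depth=1 children=['W'] left=['O'] right=[] parent=D
Step 2 (down 0): focus=W path=1/0 depth=2 children=[] left=[] right=[] parent=R
Step 3 (up): focus=R path=1 depth=1 children=['W'] left=['O'] right=[] parent=D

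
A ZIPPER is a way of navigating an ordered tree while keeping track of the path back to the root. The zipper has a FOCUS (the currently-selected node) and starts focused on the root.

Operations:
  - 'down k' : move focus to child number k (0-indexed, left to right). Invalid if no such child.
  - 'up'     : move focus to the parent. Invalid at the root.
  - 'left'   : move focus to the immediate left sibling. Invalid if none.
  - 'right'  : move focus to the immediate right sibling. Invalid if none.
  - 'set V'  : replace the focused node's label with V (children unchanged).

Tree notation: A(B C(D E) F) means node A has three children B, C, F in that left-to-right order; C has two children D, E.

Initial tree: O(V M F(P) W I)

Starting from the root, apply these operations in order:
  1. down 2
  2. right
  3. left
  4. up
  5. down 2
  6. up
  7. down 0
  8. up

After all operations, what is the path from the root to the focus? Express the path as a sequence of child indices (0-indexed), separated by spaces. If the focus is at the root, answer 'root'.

Step 1 (down 2): focus=F path=2 depth=1 children=['P'] left=['V', 'M'] right=['W', 'I'] parent=O
Step 2 (right): focus=W path=3 depth=1 children=[] left=['V', 'M', 'F'] right=['I'] parent=O
Step 3 (left): focus=F path=2 depth=1 children=['P'] left=['V', 'M'] right=['W', 'I'] parent=O
Step 4 (up): focus=O path=root depth=0 children=['V', 'M', 'F', 'W', 'I'] (at root)
Step 5 (down 2): focus=F path=2 depth=1 children=['P'] left=['V', 'M'] right=['W', 'I'] parent=O
Step 6 (up): focus=O path=root depth=0 children=['V', 'M', 'F', 'W', 'I'] (at root)
Step 7 (down 0): focus=V path=0 depth=1 children=[] left=[] right=['M', 'F', 'W', 'I'] parent=O
Step 8 (up): focus=O path=root depth=0 children=['V', 'M', 'F', 'W', 'I'] (at root)

Answer: root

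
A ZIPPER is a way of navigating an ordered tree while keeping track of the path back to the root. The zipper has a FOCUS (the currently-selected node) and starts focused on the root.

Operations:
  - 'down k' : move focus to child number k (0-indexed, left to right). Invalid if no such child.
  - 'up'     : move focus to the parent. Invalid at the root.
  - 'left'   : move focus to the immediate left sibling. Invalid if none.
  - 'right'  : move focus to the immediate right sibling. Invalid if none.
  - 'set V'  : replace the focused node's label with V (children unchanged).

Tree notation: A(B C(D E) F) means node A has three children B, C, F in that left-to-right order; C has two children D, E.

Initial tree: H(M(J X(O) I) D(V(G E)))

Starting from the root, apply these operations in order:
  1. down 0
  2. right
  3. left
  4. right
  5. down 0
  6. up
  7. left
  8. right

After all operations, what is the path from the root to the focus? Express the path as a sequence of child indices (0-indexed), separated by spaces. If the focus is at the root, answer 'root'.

Step 1 (down 0): focus=M path=0 depth=1 children=['J', 'X', 'I'] left=[] right=['D'] parent=H
Step 2 (right): focus=D path=1 depth=1 children=['V'] left=['M'] right=[] parent=H
Step 3 (left): focus=M path=0 depth=1 children=['J', 'X', 'I'] left=[] right=['D'] parent=H
Step 4 (right): focus=D path=1 depth=1 children=['V'] left=['M'] right=[] parent=H
Step 5 (down 0): focus=V path=1/0 depth=2 children=['G', 'E'] left=[] right=[] parent=D
Step 6 (up): focus=D path=1 depth=1 children=['V'] left=['M'] right=[] parent=H
Step 7 (left): focus=M path=0 depth=1 children=['J', 'X', 'I'] left=[] right=['D'] parent=H
Step 8 (right): focus=D path=1 depth=1 children=['V'] left=['M'] right=[] parent=H

Answer: 1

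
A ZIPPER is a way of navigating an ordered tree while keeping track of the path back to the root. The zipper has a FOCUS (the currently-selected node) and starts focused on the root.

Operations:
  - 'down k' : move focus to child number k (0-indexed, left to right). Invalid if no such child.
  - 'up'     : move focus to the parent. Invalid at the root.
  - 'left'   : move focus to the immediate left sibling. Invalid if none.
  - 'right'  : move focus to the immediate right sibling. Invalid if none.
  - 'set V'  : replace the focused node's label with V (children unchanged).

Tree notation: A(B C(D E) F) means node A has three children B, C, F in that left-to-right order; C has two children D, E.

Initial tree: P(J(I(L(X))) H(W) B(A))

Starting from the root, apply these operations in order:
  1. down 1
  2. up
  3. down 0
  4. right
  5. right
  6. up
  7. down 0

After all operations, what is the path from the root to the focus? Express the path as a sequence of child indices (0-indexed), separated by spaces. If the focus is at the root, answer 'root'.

Step 1 (down 1): focus=H path=1 depth=1 children=['W'] left=['J'] right=['B'] parent=P
Step 2 (up): focus=P path=root depth=0 children=['J', 'H', 'B'] (at root)
Step 3 (down 0): focus=J path=0 depth=1 children=['I'] left=[] right=['H', 'B'] parent=P
Step 4 (right): focus=H path=1 depth=1 children=['W'] left=['J'] right=['B'] parent=P
Step 5 (right): focus=B path=2 depth=1 children=['A'] left=['J', 'H'] right=[] parent=P
Step 6 (up): focus=P path=root depth=0 children=['J', 'H', 'B'] (at root)
Step 7 (down 0): focus=J path=0 depth=1 children=['I'] left=[] right=['H', 'B'] parent=P

Answer: 0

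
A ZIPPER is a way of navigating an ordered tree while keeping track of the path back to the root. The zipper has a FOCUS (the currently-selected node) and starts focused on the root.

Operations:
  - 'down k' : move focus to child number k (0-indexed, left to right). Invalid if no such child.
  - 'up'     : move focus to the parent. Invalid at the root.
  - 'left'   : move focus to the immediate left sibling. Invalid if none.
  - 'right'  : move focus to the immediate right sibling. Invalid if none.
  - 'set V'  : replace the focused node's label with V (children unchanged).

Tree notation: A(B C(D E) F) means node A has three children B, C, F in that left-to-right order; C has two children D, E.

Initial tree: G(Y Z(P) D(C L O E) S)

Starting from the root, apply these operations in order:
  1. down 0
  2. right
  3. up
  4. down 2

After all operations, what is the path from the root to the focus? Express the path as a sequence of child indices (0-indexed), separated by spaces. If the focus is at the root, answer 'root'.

Answer: 2

Derivation:
Step 1 (down 0): focus=Y path=0 depth=1 children=[] left=[] right=['Z', 'D', 'S'] parent=G
Step 2 (right): focus=Z path=1 depth=1 children=['P'] left=['Y'] right=['D', 'S'] parent=G
Step 3 (up): focus=G path=root depth=0 children=['Y', 'Z', 'D', 'S'] (at root)
Step 4 (down 2): focus=D path=2 depth=1 children=['C', 'L', 'O', 'E'] left=['Y', 'Z'] right=['S'] parent=G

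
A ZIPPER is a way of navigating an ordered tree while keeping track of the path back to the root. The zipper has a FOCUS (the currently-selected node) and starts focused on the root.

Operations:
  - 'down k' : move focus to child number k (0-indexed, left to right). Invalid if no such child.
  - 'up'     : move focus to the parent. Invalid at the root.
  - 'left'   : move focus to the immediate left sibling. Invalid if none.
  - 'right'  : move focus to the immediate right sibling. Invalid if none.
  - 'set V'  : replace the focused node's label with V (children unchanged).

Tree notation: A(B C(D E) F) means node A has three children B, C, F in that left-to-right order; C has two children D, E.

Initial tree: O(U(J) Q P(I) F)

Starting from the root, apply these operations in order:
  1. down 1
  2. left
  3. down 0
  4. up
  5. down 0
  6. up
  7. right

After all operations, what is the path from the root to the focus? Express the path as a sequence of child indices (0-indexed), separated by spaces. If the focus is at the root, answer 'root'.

Step 1 (down 1): focus=Q path=1 depth=1 children=[] left=['U'] right=['P', 'F'] parent=O
Step 2 (left): focus=U path=0 depth=1 children=['J'] left=[] right=['Q', 'P', 'F'] parent=O
Step 3 (down 0): focus=J path=0/0 depth=2 children=[] left=[] right=[] parent=U
Step 4 (up): focus=U path=0 depth=1 children=['J'] left=[] right=['Q', 'P', 'F'] parent=O
Step 5 (down 0): focus=J path=0/0 depth=2 children=[] left=[] right=[] parent=U
Step 6 (up): focus=U path=0 depth=1 children=['J'] left=[] right=['Q', 'P', 'F'] parent=O
Step 7 (right): focus=Q path=1 depth=1 children=[] left=['U'] right=['P', 'F'] parent=O

Answer: 1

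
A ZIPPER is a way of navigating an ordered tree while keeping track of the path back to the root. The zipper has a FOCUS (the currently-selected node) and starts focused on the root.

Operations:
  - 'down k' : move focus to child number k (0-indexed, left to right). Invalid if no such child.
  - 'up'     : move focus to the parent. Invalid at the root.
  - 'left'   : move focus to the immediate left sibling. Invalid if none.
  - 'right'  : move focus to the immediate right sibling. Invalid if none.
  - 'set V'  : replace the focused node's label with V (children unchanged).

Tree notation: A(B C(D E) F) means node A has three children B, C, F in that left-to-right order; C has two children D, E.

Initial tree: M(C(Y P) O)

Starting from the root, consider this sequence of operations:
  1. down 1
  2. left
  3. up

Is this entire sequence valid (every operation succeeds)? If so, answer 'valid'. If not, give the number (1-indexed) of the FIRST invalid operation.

Answer: valid

Derivation:
Step 1 (down 1): focus=O path=1 depth=1 children=[] left=['C'] right=[] parent=M
Step 2 (left): focus=C path=0 depth=1 children=['Y', 'P'] left=[] right=['O'] parent=M
Step 3 (up): focus=M path=root depth=0 children=['C', 'O'] (at root)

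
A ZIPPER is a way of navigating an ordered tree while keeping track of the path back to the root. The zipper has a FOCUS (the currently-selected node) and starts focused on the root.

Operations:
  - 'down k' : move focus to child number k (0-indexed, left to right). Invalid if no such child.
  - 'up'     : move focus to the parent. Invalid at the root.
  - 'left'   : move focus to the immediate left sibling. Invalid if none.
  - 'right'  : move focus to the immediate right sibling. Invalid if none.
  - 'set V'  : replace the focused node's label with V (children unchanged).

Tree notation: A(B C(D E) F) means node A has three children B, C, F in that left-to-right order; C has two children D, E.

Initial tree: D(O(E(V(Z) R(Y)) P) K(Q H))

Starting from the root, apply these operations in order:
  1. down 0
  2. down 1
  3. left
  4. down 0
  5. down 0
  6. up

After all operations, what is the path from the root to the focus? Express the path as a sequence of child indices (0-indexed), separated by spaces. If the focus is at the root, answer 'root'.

Step 1 (down 0): focus=O path=0 depth=1 children=['E', 'P'] left=[] right=['K'] parent=D
Step 2 (down 1): focus=P path=0/1 depth=2 children=[] left=['E'] right=[] parent=O
Step 3 (left): focus=E path=0/0 depth=2 children=['V', 'R'] left=[] right=['P'] parent=O
Step 4 (down 0): focus=V path=0/0/0 depth=3 children=['Z'] left=[] right=['R'] parent=E
Step 5 (down 0): focus=Z path=0/0/0/0 depth=4 children=[] left=[] right=[] parent=V
Step 6 (up): focus=V path=0/0/0 depth=3 children=['Z'] left=[] right=['R'] parent=E

Answer: 0 0 0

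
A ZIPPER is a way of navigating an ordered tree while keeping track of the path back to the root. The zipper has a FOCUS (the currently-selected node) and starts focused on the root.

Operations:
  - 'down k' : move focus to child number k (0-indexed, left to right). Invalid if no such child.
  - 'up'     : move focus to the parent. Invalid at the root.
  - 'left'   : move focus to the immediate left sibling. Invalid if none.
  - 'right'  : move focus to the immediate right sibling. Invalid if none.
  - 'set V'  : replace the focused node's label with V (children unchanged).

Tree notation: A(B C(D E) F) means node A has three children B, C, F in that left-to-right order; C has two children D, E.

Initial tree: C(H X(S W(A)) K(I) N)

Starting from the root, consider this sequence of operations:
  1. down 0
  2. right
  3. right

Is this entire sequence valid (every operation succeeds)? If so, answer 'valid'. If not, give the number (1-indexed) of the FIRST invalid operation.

Step 1 (down 0): focus=H path=0 depth=1 children=[] left=[] right=['X', 'K', 'N'] parent=C
Step 2 (right): focus=X path=1 depth=1 children=['S', 'W'] left=['H'] right=['K', 'N'] parent=C
Step 3 (right): focus=K path=2 depth=1 children=['I'] left=['H', 'X'] right=['N'] parent=C

Answer: valid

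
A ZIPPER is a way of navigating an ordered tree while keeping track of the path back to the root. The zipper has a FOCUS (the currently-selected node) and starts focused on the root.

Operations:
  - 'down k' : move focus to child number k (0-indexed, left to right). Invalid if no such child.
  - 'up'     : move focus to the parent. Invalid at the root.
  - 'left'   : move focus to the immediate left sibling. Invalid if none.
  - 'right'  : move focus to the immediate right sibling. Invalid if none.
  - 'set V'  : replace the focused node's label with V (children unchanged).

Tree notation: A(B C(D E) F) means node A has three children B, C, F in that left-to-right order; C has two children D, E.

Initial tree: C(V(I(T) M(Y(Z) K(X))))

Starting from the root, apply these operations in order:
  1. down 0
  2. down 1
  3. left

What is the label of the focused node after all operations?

Answer: I

Derivation:
Step 1 (down 0): focus=V path=0 depth=1 children=['I', 'M'] left=[] right=[] parent=C
Step 2 (down 1): focus=M path=0/1 depth=2 children=['Y', 'K'] left=['I'] right=[] parent=V
Step 3 (left): focus=I path=0/0 depth=2 children=['T'] left=[] right=['M'] parent=V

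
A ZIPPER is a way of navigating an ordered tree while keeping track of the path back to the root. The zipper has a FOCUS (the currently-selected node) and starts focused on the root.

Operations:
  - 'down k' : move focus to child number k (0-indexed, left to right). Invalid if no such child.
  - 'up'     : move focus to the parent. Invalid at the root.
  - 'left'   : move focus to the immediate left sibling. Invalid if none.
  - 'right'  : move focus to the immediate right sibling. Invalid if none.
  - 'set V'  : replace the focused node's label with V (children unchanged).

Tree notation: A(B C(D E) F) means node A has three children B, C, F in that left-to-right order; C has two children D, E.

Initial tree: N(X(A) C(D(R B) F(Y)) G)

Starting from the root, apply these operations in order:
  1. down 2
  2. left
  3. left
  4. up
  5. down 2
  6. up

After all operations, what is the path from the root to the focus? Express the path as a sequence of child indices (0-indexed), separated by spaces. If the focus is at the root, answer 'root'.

Step 1 (down 2): focus=G path=2 depth=1 children=[] left=['X', 'C'] right=[] parent=N
Step 2 (left): focus=C path=1 depth=1 children=['D', 'F'] left=['X'] right=['G'] parent=N
Step 3 (left): focus=X path=0 depth=1 children=['A'] left=[] right=['C', 'G'] parent=N
Step 4 (up): focus=N path=root depth=0 children=['X', 'C', 'G'] (at root)
Step 5 (down 2): focus=G path=2 depth=1 children=[] left=['X', 'C'] right=[] parent=N
Step 6 (up): focus=N path=root depth=0 children=['X', 'C', 'G'] (at root)

Answer: root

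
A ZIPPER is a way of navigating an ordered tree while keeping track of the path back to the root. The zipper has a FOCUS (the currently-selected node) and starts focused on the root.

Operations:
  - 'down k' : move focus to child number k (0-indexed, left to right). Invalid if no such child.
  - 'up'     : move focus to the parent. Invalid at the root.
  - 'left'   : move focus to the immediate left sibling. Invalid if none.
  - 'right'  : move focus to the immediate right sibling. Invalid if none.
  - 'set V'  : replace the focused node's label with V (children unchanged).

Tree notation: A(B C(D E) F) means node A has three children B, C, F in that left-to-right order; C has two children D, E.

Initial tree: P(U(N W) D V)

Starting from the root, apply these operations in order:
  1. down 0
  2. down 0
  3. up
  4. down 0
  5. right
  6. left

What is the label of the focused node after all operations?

Step 1 (down 0): focus=U path=0 depth=1 children=['N', 'W'] left=[] right=['D', 'V'] parent=P
Step 2 (down 0): focus=N path=0/0 depth=2 children=[] left=[] right=['W'] parent=U
Step 3 (up): focus=U path=0 depth=1 children=['N', 'W'] left=[] right=['D', 'V'] parent=P
Step 4 (down 0): focus=N path=0/0 depth=2 children=[] left=[] right=['W'] parent=U
Step 5 (right): focus=W path=0/1 depth=2 children=[] left=['N'] right=[] parent=U
Step 6 (left): focus=N path=0/0 depth=2 children=[] left=[] right=['W'] parent=U

Answer: N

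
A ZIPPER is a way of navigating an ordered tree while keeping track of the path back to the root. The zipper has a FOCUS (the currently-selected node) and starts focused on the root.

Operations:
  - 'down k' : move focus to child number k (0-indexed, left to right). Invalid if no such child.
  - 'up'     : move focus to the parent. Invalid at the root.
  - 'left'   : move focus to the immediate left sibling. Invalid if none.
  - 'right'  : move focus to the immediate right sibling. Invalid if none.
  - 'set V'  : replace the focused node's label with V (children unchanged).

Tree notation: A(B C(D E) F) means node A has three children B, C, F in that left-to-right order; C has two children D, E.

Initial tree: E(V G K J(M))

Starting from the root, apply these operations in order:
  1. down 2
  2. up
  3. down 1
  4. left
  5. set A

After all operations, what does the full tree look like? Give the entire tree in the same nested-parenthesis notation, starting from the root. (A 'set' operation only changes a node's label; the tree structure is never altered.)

Answer: E(A G K J(M))

Derivation:
Step 1 (down 2): focus=K path=2 depth=1 children=[] left=['V', 'G'] right=['J'] parent=E
Step 2 (up): focus=E path=root depth=0 children=['V', 'G', 'K', 'J'] (at root)
Step 3 (down 1): focus=G path=1 depth=1 children=[] left=['V'] right=['K', 'J'] parent=E
Step 4 (left): focus=V path=0 depth=1 children=[] left=[] right=['G', 'K', 'J'] parent=E
Step 5 (set A): focus=A path=0 depth=1 children=[] left=[] right=['G', 'K', 'J'] parent=E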